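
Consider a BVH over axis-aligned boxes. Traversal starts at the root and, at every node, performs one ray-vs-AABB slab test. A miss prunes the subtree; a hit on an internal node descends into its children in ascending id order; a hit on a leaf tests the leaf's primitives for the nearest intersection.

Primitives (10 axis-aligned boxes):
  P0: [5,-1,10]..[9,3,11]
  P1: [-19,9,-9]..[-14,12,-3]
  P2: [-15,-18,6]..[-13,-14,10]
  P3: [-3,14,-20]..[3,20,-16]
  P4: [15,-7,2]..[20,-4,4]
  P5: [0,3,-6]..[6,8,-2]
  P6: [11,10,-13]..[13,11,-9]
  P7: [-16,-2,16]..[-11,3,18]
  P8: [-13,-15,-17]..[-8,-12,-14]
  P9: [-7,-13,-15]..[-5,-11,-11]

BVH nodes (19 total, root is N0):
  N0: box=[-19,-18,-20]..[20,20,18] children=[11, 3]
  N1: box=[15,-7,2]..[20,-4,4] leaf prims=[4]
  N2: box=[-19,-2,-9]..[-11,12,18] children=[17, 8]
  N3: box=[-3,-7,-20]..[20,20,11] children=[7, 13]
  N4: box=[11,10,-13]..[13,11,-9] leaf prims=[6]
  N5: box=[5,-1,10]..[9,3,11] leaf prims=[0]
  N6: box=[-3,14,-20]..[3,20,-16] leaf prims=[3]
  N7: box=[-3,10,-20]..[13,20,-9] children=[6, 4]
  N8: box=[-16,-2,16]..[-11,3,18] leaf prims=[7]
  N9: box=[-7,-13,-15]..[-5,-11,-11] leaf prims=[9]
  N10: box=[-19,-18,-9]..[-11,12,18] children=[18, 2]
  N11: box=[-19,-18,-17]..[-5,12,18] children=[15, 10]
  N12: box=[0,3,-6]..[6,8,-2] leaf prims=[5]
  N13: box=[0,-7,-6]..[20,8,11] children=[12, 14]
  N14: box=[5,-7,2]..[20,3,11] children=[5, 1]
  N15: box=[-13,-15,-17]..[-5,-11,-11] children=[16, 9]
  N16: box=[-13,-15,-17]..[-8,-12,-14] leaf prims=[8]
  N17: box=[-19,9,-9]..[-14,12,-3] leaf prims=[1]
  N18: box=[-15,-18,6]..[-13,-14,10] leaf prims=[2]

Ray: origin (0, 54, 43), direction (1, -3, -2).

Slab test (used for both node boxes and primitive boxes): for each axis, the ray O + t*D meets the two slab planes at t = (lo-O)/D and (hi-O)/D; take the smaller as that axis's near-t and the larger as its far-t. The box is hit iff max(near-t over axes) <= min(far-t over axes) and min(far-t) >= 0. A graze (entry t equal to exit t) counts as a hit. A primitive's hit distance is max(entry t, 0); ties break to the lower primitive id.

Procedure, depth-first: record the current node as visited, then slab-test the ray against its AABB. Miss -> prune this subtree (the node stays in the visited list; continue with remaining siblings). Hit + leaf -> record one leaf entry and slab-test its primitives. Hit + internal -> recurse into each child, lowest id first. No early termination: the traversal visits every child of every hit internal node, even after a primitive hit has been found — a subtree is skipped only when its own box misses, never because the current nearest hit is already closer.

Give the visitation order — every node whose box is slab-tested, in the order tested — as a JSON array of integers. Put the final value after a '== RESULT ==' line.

Walk:
N0 x:[-19,20] y:[34/3,24] z:[25/2,63/2] -> hit [25/2,20], descend [3, 11]
  N3 x:[-3,20] y:[34/3,61/3] z:[16,63/2] -> hit [16,20], descend [7, 13]
    N7 x:[-3,13] y:[34/3,44/3] z:[26,63/2] -> miss, prune
    N13 x:[0,20] y:[46/3,61/3] z:[16,49/2] -> hit [16,20], descend [12, 14]
      N12 x:[0,6] y:[46/3,17] z:[45/2,49/2] -> miss, prune
      N14 x:[5,20] y:[17,61/3] z:[16,41/2] -> hit [17,20], descend [1, 5]
        N1 x:[15,20] y:[58/3,61/3] z:[39/2,41/2] -> hit [39/2,20] leaf, test {P4@t=39/2}
        N5 x:[5,9] y:[17,55/3] z:[16,33/2] -> miss, prune
  N11 x:[-19,-5] y:[14,24] z:[25/2,30] -> miss, prune

9 AABB tests over nodes [0, 3, 7, 13, 12, 14, 1, 5, 11]; 1 leaf entered; closest P4.

== RESULT ==
[0, 3, 7, 13, 12, 14, 1, 5, 11]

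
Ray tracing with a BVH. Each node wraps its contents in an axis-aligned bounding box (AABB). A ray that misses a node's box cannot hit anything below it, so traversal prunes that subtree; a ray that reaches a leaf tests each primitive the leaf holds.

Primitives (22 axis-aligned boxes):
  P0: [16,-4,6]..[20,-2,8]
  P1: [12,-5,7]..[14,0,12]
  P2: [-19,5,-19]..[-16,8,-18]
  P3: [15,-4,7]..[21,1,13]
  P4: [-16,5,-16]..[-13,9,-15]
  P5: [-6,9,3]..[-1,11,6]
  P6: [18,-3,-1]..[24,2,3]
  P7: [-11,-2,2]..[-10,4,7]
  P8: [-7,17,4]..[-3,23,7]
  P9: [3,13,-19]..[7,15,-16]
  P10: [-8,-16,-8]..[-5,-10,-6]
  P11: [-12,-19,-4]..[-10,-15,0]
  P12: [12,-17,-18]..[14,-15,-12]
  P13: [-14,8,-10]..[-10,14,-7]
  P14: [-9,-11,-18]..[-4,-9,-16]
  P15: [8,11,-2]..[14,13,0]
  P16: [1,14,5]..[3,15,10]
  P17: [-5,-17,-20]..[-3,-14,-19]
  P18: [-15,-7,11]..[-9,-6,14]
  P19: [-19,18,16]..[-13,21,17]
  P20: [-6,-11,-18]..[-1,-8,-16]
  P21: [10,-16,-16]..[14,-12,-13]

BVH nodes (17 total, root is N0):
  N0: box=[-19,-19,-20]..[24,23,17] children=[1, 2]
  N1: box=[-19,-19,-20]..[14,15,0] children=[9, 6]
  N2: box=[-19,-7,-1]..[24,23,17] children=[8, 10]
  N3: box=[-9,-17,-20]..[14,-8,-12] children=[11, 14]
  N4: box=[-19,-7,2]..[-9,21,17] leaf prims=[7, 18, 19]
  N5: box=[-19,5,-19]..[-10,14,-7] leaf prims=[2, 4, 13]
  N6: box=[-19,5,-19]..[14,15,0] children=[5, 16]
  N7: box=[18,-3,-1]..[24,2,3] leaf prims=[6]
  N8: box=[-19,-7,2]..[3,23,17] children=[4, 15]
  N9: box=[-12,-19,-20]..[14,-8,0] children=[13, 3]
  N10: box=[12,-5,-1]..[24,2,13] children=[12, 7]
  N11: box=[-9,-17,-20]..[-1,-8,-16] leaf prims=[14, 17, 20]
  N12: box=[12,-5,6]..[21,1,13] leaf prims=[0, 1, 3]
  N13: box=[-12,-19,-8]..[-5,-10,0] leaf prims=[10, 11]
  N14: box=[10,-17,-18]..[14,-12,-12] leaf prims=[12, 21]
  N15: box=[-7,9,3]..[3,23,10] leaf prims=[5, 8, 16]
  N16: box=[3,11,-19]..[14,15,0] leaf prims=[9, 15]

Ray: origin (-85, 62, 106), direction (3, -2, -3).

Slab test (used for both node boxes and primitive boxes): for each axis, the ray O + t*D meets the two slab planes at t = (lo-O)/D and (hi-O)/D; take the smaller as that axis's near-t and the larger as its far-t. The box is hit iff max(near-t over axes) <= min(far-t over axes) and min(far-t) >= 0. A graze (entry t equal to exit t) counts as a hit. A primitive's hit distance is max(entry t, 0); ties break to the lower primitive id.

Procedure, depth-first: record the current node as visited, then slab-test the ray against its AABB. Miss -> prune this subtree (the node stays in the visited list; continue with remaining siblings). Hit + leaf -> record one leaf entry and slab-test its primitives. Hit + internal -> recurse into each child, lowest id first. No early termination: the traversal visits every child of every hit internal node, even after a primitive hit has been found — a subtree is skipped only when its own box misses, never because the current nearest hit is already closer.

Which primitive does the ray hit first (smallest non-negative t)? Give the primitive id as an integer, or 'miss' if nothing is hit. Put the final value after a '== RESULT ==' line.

Trace the traversal:
N0 x:[22,109/3] y:[39/2,81/2] z:[89/3,42] -> hit [89/3,109/3], descend [1, 2]
  N1 x:[22,33] y:[47/2,81/2] z:[106/3,42] -> miss, prune
  N2 x:[22,109/3] y:[39/2,69/2] z:[89/3,107/3] -> hit [89/3,69/2], descend [8, 10]
    N8 x:[22,88/3] y:[39/2,69/2] z:[89/3,104/3] -> miss, prune
    N10 x:[97/3,109/3] y:[30,67/2] z:[31,107/3] -> hit [97/3,67/2], descend [7, 12]
      N7 x:[103/3,109/3] y:[30,65/2] z:[103/3,107/3] -> miss, prune
      N12 x:[97/3,106/3] y:[61/2,67/2] z:[31,100/3] -> hit [97/3,100/3] leaf, test {P0(miss), P1@t=97/3, P3(miss)}

Visited [0, 1, 2, 8, 10, 7, 12]. Tests: 7 box, 1 leaf. Nearest: P1.

== RESULT ==
1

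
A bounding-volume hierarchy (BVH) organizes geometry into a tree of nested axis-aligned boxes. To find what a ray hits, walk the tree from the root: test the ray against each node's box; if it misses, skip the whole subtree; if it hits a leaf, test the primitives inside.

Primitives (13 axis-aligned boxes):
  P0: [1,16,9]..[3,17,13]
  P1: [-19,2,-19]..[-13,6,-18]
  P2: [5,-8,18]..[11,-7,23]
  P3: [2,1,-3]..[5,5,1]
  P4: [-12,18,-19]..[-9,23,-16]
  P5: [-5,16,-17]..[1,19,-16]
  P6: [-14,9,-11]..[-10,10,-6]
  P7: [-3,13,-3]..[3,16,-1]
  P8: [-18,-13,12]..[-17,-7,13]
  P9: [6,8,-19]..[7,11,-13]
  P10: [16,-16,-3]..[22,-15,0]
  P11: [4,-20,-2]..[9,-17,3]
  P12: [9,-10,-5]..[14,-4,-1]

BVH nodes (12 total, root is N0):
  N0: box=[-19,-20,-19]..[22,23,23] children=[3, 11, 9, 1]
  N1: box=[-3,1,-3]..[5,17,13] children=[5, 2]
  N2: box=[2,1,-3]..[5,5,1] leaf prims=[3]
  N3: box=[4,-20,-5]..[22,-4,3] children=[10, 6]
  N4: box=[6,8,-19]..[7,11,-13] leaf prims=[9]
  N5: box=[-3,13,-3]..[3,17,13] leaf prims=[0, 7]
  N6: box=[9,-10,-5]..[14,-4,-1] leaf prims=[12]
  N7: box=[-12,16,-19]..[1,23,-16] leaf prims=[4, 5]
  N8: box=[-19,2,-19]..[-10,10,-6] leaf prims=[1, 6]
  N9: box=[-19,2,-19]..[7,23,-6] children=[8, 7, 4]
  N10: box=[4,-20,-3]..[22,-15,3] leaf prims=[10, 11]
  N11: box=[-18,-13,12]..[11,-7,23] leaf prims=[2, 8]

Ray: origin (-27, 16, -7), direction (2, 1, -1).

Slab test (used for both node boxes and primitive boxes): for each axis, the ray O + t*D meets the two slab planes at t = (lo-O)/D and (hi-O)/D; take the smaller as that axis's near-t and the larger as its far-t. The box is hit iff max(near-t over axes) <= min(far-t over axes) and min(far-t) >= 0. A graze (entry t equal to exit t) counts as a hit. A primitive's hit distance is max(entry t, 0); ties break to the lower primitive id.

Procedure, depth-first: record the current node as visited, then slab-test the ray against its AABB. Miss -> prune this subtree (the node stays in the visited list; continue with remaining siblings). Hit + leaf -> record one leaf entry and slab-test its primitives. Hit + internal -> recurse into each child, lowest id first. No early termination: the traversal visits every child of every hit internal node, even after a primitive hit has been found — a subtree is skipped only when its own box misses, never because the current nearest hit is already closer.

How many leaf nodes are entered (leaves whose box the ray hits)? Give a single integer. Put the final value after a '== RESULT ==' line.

Walk:
N0 x:[4,49/2] y:[-36,7] z:[-30,12] -> hit [4,7], descend [1, 3, 9, 11]
  N1 x:[12,16] y:[-15,1] z:[-20,-4] -> miss, prune
  N3 x:[31/2,49/2] y:[-36,-20] z:[-10,-2] -> miss, prune
  N9 x:[4,17] y:[-14,7] z:[-1,12] -> hit [4,7], descend [4, 7, 8]
    N4 x:[33/2,17] y:[-8,-5] z:[6,12] -> miss, prune
    N7 x:[15/2,14] y:[0,7] z:[9,12] -> miss, prune
    N8 x:[4,17/2] y:[-14,-6] z:[-1,12] -> miss, prune
  N11 x:[9/2,19] y:[-29,-23] z:[-30,-19] -> miss, prune

Visited [0, 1, 3, 9, 4, 7, 8, 11]. Tests: 8 box, 0 leaf. Nearest: miss.

== RESULT ==
0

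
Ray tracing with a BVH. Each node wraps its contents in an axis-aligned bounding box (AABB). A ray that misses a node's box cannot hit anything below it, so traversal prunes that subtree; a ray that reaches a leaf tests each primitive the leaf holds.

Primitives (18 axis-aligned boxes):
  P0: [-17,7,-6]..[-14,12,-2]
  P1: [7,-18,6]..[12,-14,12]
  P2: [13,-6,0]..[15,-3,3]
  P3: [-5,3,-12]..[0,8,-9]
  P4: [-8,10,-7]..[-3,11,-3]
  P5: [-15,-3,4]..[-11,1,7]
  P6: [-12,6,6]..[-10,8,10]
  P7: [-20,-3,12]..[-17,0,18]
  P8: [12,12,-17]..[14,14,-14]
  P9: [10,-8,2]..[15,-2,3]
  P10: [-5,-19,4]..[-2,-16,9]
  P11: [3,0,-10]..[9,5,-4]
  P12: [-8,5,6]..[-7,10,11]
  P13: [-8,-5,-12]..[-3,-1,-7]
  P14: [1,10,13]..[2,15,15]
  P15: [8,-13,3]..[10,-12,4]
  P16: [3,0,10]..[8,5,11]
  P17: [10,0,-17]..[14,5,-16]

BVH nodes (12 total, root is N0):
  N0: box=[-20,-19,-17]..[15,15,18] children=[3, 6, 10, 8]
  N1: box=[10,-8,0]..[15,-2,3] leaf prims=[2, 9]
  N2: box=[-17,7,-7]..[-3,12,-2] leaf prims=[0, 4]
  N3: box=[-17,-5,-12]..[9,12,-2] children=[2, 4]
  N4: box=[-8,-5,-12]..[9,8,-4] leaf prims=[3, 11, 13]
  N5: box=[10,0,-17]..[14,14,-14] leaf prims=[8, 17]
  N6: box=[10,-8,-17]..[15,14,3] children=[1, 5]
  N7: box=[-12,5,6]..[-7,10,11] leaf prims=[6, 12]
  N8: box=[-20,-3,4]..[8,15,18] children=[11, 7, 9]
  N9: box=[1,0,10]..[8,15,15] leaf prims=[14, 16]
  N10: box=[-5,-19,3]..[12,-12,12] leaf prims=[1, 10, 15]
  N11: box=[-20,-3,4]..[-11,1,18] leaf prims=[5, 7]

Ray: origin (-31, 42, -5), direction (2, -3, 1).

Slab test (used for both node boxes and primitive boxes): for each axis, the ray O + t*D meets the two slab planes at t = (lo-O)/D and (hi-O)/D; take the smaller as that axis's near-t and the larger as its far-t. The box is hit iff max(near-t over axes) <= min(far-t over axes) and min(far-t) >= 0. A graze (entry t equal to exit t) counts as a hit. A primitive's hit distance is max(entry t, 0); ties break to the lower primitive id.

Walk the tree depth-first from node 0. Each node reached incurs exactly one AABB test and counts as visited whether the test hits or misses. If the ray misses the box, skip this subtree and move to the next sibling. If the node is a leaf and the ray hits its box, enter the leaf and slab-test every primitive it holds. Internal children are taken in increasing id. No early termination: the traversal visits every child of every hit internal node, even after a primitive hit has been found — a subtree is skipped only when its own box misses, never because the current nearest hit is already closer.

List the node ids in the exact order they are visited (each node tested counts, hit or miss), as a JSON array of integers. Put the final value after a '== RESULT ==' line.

Traverse from the root:
N0 x:[11/2,23] y:[9,61/3] z:[-12,23] -> hit [9,61/3], descend [3, 6, 8, 10]
  N3 x:[7,20] y:[10,47/3] z:[-7,3] -> miss, prune
  N6 x:[41/2,23] y:[28/3,50/3] z:[-12,8] -> miss, prune
  N8 x:[11/2,39/2] y:[9,15] z:[9,23] -> hit [9,15], descend [7, 9, 11]
    N7 x:[19/2,12] y:[32/3,37/3] z:[11,16] -> hit [11,12] leaf, test {P6(miss), P12@t=23/2}
    N9 x:[16,39/2] y:[9,14] z:[15,20] -> miss, prune
    N11 x:[11/2,10] y:[41/3,15] z:[9,23] -> miss, prune
  N10 x:[13,43/2] y:[18,61/3] z:[8,17] -> miss, prune

Visited [0, 3, 6, 8, 7, 9, 11, 10]. Tests: 8 box, 1 leaf. Nearest: P12.

== RESULT ==
[0, 3, 6, 8, 7, 9, 11, 10]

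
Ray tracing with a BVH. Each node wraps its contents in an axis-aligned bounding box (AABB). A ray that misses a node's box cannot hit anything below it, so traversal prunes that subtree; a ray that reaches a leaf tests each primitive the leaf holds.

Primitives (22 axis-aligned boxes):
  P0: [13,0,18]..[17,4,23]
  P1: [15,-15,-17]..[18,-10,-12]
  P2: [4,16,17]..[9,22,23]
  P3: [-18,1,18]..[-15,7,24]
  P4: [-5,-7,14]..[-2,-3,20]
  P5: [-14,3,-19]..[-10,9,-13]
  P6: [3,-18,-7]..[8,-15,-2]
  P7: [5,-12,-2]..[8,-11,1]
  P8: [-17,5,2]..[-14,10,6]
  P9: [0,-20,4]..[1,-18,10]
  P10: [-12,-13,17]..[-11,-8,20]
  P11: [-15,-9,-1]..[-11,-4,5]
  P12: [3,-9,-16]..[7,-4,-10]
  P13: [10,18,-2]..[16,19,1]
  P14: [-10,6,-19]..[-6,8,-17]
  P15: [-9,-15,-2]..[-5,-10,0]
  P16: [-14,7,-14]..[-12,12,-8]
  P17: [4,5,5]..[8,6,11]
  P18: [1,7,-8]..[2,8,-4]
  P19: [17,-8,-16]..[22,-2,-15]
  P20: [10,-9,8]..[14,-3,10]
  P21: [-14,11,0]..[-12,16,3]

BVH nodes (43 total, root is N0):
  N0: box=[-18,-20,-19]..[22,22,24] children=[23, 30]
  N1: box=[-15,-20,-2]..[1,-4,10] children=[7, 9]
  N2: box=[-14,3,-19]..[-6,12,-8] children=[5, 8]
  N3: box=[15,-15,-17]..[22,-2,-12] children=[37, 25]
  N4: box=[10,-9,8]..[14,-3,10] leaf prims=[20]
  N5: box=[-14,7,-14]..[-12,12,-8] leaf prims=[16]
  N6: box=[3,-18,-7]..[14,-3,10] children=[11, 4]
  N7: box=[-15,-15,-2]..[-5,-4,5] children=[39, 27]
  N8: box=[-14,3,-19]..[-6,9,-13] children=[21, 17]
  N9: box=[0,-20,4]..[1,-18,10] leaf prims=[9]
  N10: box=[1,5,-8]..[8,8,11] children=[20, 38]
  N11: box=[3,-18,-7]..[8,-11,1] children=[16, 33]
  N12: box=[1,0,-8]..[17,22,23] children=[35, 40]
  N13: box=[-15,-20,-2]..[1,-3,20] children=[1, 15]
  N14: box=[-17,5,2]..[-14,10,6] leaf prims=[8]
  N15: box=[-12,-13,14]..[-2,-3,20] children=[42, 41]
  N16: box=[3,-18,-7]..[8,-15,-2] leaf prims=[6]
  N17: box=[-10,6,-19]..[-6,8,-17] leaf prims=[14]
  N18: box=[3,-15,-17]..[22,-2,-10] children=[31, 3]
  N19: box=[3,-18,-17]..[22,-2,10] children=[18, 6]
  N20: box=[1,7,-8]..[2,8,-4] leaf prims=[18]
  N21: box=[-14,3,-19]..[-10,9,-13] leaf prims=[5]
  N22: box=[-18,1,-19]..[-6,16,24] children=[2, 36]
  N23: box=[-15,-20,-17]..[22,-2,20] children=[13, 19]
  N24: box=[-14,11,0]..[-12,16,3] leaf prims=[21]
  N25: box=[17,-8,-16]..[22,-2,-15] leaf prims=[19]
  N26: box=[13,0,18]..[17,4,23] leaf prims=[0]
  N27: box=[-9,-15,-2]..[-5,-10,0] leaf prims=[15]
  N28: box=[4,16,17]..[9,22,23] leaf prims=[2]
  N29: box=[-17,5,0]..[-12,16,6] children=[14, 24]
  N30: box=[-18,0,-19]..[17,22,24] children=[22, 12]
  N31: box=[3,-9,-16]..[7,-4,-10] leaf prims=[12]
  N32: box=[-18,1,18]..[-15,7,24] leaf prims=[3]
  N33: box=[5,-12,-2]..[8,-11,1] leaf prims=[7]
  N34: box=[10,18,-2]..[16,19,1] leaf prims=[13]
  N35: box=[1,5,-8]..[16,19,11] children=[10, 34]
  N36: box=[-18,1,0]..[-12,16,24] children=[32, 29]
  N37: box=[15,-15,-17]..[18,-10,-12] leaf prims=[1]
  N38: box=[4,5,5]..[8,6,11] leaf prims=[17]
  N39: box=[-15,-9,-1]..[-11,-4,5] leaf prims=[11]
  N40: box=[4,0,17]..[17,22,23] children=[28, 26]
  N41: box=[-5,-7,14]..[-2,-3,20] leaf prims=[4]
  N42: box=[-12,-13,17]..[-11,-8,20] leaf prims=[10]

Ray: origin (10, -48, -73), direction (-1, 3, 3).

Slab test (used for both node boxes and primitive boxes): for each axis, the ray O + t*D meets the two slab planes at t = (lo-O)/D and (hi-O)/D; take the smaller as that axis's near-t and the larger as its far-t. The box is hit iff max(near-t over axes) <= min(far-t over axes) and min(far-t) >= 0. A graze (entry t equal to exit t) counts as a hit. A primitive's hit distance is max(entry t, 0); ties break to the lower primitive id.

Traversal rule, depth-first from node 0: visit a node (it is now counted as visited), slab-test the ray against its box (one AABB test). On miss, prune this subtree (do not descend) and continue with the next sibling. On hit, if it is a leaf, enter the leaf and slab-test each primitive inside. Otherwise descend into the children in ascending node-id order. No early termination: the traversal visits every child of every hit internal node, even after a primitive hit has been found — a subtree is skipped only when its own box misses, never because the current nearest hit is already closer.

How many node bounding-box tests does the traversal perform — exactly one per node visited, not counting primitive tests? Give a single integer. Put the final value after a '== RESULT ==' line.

Walk:
N0 x:[-12,28] y:[28/3,70/3] z:[18,97/3] -> hit [18,70/3], descend [23, 30]
  N23 x:[-12,25] y:[28/3,46/3] z:[56/3,31] -> miss, prune
  N30 x:[-7,28] y:[16,70/3] z:[18,97/3] -> hit [18,70/3], descend [12, 22]
    N12 x:[-7,9] y:[16,70/3] z:[65/3,32] -> miss, prune
    N22 x:[16,28] y:[49/3,64/3] z:[18,97/3] -> hit [18,64/3], descend [2, 36]
      N2 x:[16,24] y:[17,20] z:[18,65/3] -> hit [18,20], descend [5, 8]
        N5 x:[22,24] y:[55/3,20] z:[59/3,65/3] -> miss, prune
        N8 x:[16,24] y:[17,19] z:[18,20] -> hit [18,19], descend [17, 21]
          N17 x:[16,20] y:[18,56/3] z:[18,56/3] -> hit [18,56/3] leaf, test {P14@t=18}
          N21 x:[20,24] y:[17,19] z:[18,20] -> miss, prune
      N36 x:[22,28] y:[49/3,64/3] z:[73/3,97/3] -> miss, prune

Summary -> nodes [0, 23, 30, 12, 22, 2, 5, 8, 17, 21, 36]; box-tests=11; leaf-entries=1; first=P14

== RESULT ==
11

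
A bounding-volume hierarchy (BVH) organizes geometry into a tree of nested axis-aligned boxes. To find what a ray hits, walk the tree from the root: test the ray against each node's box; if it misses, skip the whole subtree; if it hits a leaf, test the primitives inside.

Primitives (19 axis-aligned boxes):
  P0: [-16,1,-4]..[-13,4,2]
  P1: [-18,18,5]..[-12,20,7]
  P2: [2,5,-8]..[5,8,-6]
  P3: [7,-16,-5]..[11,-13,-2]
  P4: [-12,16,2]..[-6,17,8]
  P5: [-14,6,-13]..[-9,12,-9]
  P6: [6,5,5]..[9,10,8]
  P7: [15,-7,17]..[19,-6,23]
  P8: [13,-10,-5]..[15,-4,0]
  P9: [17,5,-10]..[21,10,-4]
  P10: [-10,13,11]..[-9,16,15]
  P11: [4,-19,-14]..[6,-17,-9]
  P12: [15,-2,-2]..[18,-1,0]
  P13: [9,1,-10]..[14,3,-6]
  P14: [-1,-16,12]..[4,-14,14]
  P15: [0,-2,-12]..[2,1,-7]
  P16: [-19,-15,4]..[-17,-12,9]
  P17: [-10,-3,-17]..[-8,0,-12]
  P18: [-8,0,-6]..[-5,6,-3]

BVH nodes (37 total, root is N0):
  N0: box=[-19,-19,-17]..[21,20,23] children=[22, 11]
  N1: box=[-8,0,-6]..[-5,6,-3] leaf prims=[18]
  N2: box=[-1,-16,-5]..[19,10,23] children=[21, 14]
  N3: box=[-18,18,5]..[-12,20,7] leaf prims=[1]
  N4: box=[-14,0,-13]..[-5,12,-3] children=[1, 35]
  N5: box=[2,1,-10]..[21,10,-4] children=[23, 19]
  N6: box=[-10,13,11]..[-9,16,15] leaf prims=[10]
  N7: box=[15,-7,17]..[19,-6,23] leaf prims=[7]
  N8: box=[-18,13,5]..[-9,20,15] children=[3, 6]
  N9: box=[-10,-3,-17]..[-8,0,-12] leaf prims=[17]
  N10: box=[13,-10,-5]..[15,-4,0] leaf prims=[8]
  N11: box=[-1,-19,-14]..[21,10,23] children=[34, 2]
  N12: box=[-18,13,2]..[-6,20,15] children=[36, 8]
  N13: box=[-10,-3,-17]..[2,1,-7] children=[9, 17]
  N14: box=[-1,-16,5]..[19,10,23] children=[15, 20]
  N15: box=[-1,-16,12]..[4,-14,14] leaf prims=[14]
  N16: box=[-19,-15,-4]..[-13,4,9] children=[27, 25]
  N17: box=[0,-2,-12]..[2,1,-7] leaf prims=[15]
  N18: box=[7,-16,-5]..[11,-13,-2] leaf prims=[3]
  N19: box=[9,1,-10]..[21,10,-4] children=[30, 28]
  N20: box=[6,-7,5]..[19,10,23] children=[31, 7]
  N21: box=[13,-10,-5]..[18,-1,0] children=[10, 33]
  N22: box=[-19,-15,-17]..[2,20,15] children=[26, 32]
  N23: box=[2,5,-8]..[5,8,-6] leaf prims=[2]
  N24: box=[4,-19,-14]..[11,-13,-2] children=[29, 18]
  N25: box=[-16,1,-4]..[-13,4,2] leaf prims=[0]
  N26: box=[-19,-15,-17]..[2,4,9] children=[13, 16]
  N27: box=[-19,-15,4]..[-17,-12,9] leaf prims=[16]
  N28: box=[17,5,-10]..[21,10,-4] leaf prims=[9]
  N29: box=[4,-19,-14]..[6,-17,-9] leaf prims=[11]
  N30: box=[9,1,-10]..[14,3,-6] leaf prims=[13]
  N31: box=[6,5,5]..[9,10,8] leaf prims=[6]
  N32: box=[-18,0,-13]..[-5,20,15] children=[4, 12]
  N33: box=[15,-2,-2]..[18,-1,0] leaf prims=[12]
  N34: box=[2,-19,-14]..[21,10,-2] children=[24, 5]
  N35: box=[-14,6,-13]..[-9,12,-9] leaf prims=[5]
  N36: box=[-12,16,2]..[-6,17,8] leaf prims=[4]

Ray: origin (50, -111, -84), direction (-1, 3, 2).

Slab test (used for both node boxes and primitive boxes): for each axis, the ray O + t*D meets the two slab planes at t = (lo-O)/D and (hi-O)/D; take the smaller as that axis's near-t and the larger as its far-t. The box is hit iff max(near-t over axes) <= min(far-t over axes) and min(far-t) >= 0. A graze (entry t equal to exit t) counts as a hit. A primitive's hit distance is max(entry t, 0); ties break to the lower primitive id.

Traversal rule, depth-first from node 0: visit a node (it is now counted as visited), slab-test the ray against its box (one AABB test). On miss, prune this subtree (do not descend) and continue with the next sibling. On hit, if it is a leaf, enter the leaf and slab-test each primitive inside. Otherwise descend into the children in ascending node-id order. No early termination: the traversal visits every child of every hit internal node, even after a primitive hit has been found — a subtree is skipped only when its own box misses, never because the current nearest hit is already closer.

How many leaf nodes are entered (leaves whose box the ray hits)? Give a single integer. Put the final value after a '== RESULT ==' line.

Trace the traversal:
N0 x:[29,69] y:[92/3,131/3] z:[67/2,107/2] -> hit [67/2,131/3], descend [11, 22]
  N11 x:[29,51] y:[92/3,121/3] z:[35,107/2] -> hit [35,121/3], descend [2, 34]
    N2 x:[31,51] y:[95/3,121/3] z:[79/2,107/2] -> hit [79/2,121/3], descend [14, 21]
      N14 x:[31,51] y:[95/3,121/3] z:[89/2,107/2] -> miss, prune
      N21 x:[32,37] y:[101/3,110/3] z:[79/2,42] -> miss, prune
    N34 x:[29,48] y:[92/3,121/3] z:[35,41] -> hit [35,121/3], descend [5, 24]
      N5 x:[29,48] y:[112/3,121/3] z:[37,40] -> hit [112/3,40], descend [19, 23]
        N19 x:[29,41] y:[112/3,121/3] z:[37,40] -> hit [112/3,40], descend [28, 30]
          N28 x:[29,33] y:[116/3,121/3] z:[37,40] -> miss, prune
          N30 x:[36,41] y:[112/3,38] z:[37,39] -> hit [112/3,38] leaf, test {P13@t=112/3}
        N23 x:[45,48] y:[116/3,119/3] z:[38,39] -> miss, prune
      N24 x:[39,46] y:[92/3,98/3] z:[35,41] -> miss, prune
  N22 x:[48,69] y:[32,131/3] z:[67/2,99/2] -> miss, prune

13 AABB tests over nodes [0, 11, 2, 14, 21, 34, 5, 19, 28, 30, 23, 24, 22]; 1 leaf entered; closest P13.

== RESULT ==
1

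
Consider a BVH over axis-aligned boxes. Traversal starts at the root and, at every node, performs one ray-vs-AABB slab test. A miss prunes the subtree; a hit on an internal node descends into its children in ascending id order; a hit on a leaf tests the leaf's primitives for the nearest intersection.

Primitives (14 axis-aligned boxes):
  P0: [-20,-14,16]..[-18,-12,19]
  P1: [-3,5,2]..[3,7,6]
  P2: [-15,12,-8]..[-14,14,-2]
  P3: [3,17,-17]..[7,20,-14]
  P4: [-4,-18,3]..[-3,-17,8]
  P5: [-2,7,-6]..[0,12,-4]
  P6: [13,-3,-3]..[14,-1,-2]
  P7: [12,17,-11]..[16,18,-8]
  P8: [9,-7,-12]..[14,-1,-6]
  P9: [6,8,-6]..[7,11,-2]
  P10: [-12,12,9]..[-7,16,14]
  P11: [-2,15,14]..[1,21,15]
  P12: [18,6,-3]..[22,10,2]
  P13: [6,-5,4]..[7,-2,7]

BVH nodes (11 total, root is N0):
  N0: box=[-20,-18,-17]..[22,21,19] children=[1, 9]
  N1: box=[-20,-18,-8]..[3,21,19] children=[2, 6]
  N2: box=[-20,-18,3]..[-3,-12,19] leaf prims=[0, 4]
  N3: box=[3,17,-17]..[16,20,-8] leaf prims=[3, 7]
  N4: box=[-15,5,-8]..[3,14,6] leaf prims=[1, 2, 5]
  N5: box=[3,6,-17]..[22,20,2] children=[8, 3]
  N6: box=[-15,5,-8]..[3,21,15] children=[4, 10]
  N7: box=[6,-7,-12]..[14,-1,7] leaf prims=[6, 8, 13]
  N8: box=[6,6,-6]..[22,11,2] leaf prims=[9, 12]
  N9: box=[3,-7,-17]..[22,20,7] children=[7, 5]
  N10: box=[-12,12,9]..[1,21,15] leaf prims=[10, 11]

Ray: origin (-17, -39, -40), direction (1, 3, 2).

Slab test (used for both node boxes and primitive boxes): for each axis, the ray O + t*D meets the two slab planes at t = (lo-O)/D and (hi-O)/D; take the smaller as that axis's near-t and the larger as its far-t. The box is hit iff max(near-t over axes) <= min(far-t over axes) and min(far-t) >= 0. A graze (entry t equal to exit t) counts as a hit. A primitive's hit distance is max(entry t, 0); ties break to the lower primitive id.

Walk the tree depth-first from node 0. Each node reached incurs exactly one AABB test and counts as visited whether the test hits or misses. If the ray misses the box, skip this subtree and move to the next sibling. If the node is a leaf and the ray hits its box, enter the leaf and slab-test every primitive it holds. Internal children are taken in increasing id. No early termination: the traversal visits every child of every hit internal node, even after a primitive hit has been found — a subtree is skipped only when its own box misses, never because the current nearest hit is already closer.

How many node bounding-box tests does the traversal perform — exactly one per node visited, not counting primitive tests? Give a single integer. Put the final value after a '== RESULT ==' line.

Walk:
N0 x:[-3,39] y:[7,20] z:[23/2,59/2] -> hit [23/2,20], descend [1, 9]
  N1 x:[-3,20] y:[7,20] z:[16,59/2] -> hit [16,20], descend [2, 6]
    N2 x:[-3,14] y:[7,9] z:[43/2,59/2] -> miss, prune
    N6 x:[2,20] y:[44/3,20] z:[16,55/2] -> hit [16,20], descend [4, 10]
      N4 x:[2,20] y:[44/3,53/3] z:[16,23] -> hit [16,53/3] leaf, test {P1(miss), P2(miss), P5@t=17}
      N10 x:[5,18] y:[17,20] z:[49/2,55/2] -> miss, prune
  N9 x:[20,39] y:[32/3,59/3] z:[23/2,47/2] -> miss, prune

Visited [0, 1, 2, 6, 4, 10, 9]. Tests: 7 box, 1 leaf. Nearest: P5.

== RESULT ==
7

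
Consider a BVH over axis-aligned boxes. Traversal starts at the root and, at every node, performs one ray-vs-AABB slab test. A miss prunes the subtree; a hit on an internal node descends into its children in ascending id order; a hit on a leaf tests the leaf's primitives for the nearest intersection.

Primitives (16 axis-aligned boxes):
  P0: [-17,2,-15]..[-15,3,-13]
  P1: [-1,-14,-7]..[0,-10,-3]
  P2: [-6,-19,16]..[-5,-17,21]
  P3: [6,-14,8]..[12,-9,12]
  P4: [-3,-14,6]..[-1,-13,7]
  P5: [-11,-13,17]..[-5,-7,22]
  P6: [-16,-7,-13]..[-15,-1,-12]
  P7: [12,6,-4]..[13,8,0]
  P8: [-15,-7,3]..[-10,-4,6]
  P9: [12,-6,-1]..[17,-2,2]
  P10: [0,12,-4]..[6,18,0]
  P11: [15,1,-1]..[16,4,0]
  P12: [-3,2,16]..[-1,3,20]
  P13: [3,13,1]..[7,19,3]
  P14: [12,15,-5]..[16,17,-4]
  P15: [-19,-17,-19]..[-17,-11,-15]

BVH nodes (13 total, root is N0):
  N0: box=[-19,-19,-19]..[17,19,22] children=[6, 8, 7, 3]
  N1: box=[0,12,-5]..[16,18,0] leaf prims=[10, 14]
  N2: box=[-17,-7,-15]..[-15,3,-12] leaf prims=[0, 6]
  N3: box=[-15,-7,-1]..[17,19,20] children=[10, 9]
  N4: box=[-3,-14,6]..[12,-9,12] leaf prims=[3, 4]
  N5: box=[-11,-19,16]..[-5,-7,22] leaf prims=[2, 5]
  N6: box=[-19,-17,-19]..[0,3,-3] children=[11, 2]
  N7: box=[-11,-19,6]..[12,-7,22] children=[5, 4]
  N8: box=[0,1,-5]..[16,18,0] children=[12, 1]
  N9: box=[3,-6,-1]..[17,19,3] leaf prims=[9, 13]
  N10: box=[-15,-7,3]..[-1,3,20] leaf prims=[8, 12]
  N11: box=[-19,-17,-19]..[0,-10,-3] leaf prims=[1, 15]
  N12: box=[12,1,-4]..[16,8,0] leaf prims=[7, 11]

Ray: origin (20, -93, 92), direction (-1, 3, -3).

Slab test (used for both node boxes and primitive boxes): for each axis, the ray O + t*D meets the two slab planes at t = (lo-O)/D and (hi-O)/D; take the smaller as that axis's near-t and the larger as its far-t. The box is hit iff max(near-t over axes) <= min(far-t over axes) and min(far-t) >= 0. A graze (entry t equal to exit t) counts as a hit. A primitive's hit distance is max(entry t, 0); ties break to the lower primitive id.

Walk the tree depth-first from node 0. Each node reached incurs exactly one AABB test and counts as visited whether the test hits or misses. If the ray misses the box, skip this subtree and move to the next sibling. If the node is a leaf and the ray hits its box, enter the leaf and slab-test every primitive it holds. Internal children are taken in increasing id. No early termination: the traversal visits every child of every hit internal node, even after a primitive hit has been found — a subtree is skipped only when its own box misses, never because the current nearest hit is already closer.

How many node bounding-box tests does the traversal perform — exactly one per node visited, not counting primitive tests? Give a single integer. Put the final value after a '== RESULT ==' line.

Trace the traversal:
N0 x:[3,39] y:[74/3,112/3] z:[70/3,37] -> hit [74/3,37], descend [3, 6, 7, 8]
  N3 x:[3,35] y:[86/3,112/3] z:[24,31] -> hit [86/3,31], descend [9, 10]
    N9 x:[3,17] y:[29,112/3] z:[89/3,31] -> miss, prune
    N10 x:[21,35] y:[86/3,32] z:[24,89/3] -> hit [86/3,89/3] leaf, test {P8(miss), P12(miss)}
  N6 x:[20,39] y:[76/3,32] z:[95/3,37] -> hit [95/3,32], descend [2, 11]
    N2 x:[35,37] y:[86/3,32] z:[104/3,107/3] -> miss, prune
    N11 x:[20,39] y:[76/3,83/3] z:[95/3,37] -> miss, prune
  N7 x:[8,31] y:[74/3,86/3] z:[70/3,86/3] -> hit [74/3,86/3], descend [4, 5]
    N4 x:[8,23] y:[79/3,28] z:[80/3,86/3] -> miss, prune
    N5 x:[25,31] y:[74/3,86/3] z:[70/3,76/3] -> hit [25,76/3] leaf, test {P2@t=25, P5(miss)}
  N8 x:[4,20] y:[94/3,37] z:[92/3,97/3] -> miss, prune

Summary -> nodes [0, 3, 9, 10, 6, 2, 11, 7, 4, 5, 8]; box-tests=11; leaf-entries=2; first=P2

== RESULT ==
11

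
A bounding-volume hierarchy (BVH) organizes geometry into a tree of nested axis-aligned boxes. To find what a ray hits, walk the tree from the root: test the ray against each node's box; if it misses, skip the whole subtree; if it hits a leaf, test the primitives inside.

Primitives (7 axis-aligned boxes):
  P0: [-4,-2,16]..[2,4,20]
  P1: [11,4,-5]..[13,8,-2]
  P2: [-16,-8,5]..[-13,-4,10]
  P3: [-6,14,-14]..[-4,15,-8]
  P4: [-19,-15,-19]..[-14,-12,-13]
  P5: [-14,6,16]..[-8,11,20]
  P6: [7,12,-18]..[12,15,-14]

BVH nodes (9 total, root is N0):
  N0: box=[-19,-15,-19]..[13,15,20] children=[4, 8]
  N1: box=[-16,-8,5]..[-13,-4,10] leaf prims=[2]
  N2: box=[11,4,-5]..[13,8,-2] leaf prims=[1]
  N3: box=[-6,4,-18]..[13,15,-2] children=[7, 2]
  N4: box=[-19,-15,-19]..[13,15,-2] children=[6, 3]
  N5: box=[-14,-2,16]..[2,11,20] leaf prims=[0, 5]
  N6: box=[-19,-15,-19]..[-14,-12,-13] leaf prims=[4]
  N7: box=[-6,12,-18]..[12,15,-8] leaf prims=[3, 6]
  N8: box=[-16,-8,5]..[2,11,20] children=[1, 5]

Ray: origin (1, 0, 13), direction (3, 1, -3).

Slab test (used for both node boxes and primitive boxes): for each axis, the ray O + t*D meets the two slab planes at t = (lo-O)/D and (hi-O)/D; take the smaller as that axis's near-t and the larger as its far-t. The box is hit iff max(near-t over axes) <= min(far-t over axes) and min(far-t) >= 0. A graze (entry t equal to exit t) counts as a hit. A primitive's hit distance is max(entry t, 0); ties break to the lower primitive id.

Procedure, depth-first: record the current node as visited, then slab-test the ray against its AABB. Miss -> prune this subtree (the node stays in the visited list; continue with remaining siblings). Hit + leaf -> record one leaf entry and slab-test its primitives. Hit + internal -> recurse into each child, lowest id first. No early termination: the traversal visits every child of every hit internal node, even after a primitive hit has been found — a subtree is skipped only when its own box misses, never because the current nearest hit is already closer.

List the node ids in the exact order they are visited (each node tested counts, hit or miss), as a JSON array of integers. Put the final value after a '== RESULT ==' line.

Trace the traversal:
N0 x:[-20/3,4] y:[-15,15] z:[-7/3,32/3] -> hit [-7/3,4], descend [4, 8]
  N4 x:[-20/3,4] y:[-15,15] z:[5,32/3] -> miss, prune
  N8 x:[-17/3,1/3] y:[-8,11] z:[-7/3,8/3] -> hit [-7/3,1/3], descend [1, 5]
    N1 x:[-17/3,-14/3] y:[-8,-4] z:[1,8/3] -> miss, prune
    N5 x:[-5,1/3] y:[-2,11] z:[-7/3,-1] -> miss, prune

order=[0, 4, 8, 1, 5]  |boxes|=5  |leaves|=0  hit=miss

== RESULT ==
[0, 4, 8, 1, 5]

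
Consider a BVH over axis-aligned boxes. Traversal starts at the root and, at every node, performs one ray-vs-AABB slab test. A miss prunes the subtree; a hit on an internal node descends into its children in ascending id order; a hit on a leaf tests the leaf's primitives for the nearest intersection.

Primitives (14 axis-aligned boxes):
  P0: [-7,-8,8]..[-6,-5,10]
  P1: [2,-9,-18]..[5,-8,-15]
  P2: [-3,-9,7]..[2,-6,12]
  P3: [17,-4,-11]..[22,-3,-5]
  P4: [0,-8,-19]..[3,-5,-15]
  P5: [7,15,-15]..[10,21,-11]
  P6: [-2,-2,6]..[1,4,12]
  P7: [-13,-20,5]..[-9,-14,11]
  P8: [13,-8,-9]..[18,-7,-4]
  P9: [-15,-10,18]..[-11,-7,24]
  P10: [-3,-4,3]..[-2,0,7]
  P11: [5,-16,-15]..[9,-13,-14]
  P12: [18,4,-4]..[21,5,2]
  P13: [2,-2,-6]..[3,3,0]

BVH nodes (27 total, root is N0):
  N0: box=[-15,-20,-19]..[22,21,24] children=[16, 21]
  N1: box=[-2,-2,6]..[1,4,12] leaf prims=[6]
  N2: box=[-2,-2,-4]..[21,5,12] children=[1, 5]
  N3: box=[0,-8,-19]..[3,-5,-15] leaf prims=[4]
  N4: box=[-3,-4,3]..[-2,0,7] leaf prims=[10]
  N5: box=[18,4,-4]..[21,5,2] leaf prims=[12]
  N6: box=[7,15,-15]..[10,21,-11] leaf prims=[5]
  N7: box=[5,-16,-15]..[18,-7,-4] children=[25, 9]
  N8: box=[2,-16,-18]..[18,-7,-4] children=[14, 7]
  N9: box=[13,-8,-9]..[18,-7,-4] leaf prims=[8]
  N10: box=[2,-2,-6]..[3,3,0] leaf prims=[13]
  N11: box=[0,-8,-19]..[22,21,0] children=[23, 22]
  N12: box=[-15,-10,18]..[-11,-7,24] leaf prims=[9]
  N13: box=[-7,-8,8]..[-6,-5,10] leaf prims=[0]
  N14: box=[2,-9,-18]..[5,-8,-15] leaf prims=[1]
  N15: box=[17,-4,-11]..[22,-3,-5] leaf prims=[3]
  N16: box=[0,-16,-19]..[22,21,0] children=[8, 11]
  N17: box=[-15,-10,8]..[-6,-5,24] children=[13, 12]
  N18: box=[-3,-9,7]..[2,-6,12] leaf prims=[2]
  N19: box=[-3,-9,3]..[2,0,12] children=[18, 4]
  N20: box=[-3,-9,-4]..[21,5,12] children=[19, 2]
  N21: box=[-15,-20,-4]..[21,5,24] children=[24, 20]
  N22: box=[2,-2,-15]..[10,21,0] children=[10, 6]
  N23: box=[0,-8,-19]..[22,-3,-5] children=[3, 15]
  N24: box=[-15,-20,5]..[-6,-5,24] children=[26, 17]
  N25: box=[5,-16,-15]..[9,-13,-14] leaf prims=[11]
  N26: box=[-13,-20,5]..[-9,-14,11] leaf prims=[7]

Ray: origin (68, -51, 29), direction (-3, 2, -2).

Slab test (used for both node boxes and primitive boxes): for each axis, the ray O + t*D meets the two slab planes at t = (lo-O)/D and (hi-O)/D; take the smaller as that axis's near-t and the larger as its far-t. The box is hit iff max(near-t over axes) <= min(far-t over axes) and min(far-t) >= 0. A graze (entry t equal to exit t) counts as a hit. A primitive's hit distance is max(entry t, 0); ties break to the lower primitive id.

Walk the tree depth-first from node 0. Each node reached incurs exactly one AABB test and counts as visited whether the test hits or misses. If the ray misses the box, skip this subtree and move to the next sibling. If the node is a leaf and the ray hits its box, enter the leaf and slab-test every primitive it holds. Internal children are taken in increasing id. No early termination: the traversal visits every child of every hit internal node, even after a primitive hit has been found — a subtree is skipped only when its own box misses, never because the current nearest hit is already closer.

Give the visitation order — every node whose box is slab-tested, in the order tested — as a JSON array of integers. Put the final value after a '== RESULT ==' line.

Trace the traversal:
N0 x:[46/3,83/3] y:[31/2,36] z:[5/2,24] -> hit [31/2,24], descend [16, 21]
  N16 x:[46/3,68/3] y:[35/2,36] z:[29/2,24] -> hit [35/2,68/3], descend [8, 11]
    N8 x:[50/3,22] y:[35/2,22] z:[33/2,47/2] -> hit [35/2,22], descend [7, 14]
      N7 x:[50/3,21] y:[35/2,22] z:[33/2,22] -> hit [35/2,21], descend [9, 25]
        N9 x:[50/3,55/3] y:[43/2,22] z:[33/2,19] -> miss, prune
        N25 x:[59/3,21] y:[35/2,19] z:[43/2,22] -> miss, prune
      N14 x:[21,22] y:[21,43/2] z:[22,47/2] -> miss, prune
    N11 x:[46/3,68/3] y:[43/2,36] z:[29/2,24] -> hit [43/2,68/3], descend [22, 23]
      N22 x:[58/3,22] y:[49/2,36] z:[29/2,22] -> miss, prune
      N23 x:[46/3,68/3] y:[43/2,24] z:[17,24] -> hit [43/2,68/3], descend [3, 15]
        N3 x:[65/3,68/3] y:[43/2,23] z:[22,24] -> hit [22,68/3] leaf, test {P4@t=22}
        N15 x:[46/3,17] y:[47/2,24] z:[17,20] -> miss, prune
  N21 x:[47/3,83/3] y:[31/2,28] z:[5/2,33/2] -> hit [47/3,33/2], descend [20, 24]
    N20 x:[47/3,71/3] y:[21,28] z:[17/2,33/2] -> miss, prune
    N24 x:[74/3,83/3] y:[31/2,23] z:[5/2,12] -> miss, prune

Summary -> nodes [0, 16, 8, 7, 9, 25, 14, 11, 22, 23, 3, 15, 21, 20, 24]; box-tests=15; leaf-entries=1; first=P4

== RESULT ==
[0, 16, 8, 7, 9, 25, 14, 11, 22, 23, 3, 15, 21, 20, 24]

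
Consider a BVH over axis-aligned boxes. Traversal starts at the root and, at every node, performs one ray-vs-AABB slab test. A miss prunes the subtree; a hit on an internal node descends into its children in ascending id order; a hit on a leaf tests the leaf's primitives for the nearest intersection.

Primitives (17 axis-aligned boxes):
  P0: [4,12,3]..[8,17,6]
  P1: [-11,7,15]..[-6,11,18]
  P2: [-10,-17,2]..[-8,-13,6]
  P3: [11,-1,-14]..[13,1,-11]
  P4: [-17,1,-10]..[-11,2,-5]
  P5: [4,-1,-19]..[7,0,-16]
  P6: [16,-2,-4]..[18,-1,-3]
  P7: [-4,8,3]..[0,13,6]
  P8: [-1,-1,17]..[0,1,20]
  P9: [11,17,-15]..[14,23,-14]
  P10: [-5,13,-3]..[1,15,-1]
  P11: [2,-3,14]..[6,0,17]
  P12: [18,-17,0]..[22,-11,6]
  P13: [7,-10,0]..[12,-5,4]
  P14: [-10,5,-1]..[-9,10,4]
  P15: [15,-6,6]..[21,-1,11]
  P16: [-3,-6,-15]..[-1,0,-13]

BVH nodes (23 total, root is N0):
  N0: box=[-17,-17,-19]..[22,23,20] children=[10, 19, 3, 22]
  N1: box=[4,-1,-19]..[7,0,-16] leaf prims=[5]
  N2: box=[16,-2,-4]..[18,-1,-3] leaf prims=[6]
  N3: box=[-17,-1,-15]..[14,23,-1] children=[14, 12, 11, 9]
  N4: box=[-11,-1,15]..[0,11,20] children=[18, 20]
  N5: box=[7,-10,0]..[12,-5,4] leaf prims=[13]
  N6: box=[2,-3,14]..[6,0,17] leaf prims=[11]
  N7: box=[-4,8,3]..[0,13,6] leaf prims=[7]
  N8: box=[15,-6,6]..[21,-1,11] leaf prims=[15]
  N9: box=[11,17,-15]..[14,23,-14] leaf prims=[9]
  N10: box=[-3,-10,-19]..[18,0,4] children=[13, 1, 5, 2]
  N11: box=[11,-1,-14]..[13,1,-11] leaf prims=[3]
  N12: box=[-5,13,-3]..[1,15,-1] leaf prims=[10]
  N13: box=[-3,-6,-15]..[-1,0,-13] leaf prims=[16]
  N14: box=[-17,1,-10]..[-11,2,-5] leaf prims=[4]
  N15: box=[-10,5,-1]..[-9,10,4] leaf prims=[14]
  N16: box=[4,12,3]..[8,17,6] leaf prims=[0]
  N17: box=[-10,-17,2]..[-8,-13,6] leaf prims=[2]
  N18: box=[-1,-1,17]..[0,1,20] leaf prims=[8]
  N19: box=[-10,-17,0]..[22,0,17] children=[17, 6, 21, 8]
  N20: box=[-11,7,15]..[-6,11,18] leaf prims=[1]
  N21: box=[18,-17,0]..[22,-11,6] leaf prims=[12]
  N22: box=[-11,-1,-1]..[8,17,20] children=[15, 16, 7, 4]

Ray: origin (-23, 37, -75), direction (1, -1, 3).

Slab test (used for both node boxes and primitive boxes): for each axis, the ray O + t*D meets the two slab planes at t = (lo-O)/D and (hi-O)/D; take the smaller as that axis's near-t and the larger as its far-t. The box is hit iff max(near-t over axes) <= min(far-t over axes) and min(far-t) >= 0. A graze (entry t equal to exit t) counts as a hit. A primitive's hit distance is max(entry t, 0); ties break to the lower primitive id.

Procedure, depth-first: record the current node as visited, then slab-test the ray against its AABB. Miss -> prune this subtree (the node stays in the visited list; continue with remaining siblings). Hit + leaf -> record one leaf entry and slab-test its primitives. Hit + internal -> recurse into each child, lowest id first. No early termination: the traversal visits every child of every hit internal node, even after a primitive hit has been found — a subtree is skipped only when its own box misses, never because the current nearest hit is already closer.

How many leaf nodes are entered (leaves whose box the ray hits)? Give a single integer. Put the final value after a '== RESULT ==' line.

Traverse from the root:
N0 x:[6,45] y:[14,54] z:[56/3,95/3] -> hit [56/3,95/3], descend [3, 10, 19, 22]
  N3 x:[6,37] y:[14,38] z:[20,74/3] -> hit [20,74/3], descend [9, 11, 12, 14]
    N9 x:[34,37] y:[14,20] z:[20,61/3] -> miss, prune
    N11 x:[34,36] y:[36,38] z:[61/3,64/3] -> miss, prune
    N12 x:[18,24] y:[22,24] z:[24,74/3] -> hit [24,24] leaf, test {P10@t=24}
    N14 x:[6,12] y:[35,36] z:[65/3,70/3] -> miss, prune
  N10 x:[20,41] y:[37,47] z:[56/3,79/3] -> miss, prune
  N19 x:[13,45] y:[37,54] z:[25,92/3] -> miss, prune
  N22 x:[12,31] y:[20,38] z:[74/3,95/3] -> hit [74/3,31], descend [4, 7, 15, 16]
    N4 x:[12,23] y:[26,38] z:[30,95/3] -> miss, prune
    N7 x:[19,23] y:[24,29] z:[26,27] -> miss, prune
    N15 x:[13,14] y:[27,32] z:[74/3,79/3] -> miss, prune
    N16 x:[27,31] y:[20,25] z:[26,27] -> miss, prune

13 AABB tests over nodes [0, 3, 9, 11, 12, 14, 10, 19, 22, 4, 7, 15, 16]; 1 leaf entered; closest P10.

== RESULT ==
1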